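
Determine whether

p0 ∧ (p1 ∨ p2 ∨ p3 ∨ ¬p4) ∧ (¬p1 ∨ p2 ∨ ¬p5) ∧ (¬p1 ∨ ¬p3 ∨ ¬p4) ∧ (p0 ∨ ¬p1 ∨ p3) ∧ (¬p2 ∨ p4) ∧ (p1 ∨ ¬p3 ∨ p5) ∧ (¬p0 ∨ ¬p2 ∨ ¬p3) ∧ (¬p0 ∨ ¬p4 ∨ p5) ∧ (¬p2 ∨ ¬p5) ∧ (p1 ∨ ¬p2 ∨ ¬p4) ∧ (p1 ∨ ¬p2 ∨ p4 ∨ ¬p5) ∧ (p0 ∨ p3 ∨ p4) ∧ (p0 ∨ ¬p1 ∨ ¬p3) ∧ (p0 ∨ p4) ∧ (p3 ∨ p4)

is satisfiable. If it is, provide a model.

Unit clause (p0) forces p0 = True.
Set p1 = True.
Try p2 = True:
  (¬p2 ∨ p4) forces p4 = True.
  (¬p1 ∨ ¬p3 ∨ ¬p4) forces p3 = False.
  (¬p0 ∨ ¬p4 ∨ p5) forces p5 = True.
  clause (¬p2 ∨ ¬p5) is falsified — backtrack.
So p2 = False.
  then (¬p1 ∨ p2 ∨ ¬p5) forces p5 = False.
  then (¬p0 ∨ ¬p4 ∨ p5) forces p4 = False.
  then (p3 ∨ p4) forces p3 = True.
All clauses satisfied.

p0: True, p1: True, p2: False, p3: True, p4: False, p5: False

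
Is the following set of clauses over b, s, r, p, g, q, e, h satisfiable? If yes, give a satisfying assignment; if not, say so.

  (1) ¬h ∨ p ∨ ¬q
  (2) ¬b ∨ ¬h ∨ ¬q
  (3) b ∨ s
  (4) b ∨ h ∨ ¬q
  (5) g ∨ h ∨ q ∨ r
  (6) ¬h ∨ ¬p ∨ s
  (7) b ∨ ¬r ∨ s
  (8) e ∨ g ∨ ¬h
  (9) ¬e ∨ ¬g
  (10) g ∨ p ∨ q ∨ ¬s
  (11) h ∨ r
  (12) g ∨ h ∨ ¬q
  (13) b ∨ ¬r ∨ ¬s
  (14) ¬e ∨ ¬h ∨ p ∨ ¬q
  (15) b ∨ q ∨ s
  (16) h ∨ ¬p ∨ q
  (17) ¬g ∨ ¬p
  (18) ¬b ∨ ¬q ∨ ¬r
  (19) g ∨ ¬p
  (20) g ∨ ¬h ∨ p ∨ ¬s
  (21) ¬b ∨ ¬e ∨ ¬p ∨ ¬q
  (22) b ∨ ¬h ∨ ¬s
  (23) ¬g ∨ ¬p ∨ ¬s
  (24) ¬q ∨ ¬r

b = True, s = False, r = True, p = False, g = True, q = False, e = False, h = True

Set b = True.
Set s = False.
Set r = True.
  then (¬b ∨ ¬q ∨ ¬r) forces q = False.
Try p = True:
  (¬h ∨ ¬p ∨ s) forces h = False.
  clause (h ∨ ¬p ∨ q) is falsified — backtrack.
So p = False.
Set g = True.
  then (¬e ∨ ¬g) forces e = False.
Set h = True.
All clauses satisfied.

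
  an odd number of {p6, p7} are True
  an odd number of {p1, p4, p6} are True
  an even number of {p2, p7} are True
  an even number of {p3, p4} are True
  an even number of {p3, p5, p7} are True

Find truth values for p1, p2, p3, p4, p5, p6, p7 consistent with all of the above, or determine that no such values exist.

p1 = True, p2 = False, p3 = True, p4 = True, p5 = True, p6 = True, p7 = False

{p6, p7}: 1 true → odd ✓
{p1, p4, p6}: 3 true → odd ✓
{p2, p7}: 0 true → even ✓
{p3, p4}: 2 true → even ✓
{p3, p5, p7}: 2 true → even ✓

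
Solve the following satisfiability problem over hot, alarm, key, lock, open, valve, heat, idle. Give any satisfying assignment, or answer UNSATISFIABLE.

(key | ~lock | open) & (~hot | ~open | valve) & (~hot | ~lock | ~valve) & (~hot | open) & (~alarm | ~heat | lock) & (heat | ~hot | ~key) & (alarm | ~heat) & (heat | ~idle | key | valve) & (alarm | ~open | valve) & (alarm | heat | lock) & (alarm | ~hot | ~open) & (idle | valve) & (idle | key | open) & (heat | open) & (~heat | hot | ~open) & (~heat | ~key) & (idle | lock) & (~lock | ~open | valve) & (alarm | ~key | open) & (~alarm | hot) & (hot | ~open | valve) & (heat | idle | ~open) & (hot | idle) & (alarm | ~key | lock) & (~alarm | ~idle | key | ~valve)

Set hot = False.
  then (~alarm | hot) forces alarm = False.
  then (hot | idle) forces idle = True.
  then (alarm | ~heat) forces heat = False.
  then (alarm | heat | lock) forces lock = True.
  then (heat | open) forces open = True.
  then (~lock | ~open | valve) forces valve = True.
Set key = True.
All clauses satisfied.

hot = False, alarm = False, key = True, lock = True, open = True, valve = True, heat = False, idle = True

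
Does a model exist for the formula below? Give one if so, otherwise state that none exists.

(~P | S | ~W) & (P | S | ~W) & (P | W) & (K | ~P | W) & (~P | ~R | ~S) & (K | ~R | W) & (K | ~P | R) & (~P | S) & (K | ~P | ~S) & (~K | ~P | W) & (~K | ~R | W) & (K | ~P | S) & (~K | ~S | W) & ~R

P = False, W = True, K = True, S = True, R = False

Unit clause (~R) forces R = False.
Set P = False.
  then (P | W) forces W = True.
  then (P | S | ~W) forces S = True.
Set K = True.
All clauses satisfied.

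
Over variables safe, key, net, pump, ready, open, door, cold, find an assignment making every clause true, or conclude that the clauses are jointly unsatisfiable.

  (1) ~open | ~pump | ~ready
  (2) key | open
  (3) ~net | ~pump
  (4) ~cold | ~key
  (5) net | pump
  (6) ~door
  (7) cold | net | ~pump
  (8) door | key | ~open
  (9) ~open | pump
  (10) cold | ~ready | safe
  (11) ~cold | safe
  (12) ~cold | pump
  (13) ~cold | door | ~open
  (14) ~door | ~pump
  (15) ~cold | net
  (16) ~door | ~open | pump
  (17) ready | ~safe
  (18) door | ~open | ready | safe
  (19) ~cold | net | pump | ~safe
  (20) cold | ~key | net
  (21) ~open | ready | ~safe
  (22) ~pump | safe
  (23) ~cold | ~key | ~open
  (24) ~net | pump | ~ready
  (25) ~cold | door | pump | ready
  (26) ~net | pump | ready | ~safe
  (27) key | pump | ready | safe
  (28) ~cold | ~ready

safe = False, key = True, net = True, pump = False, ready = False, open = False, door = False, cold = False

Unit clause (~door) forces door = False.
Set safe = False.
  then (~cold | safe) forces cold = False.
  then (~pump | safe) forces pump = False.
  then (net | pump) forces net = True.
  then (~open | pump) forces open = False.
  then (cold | ~ready | safe) forces ready = False.
  then (key | pump | ready | safe) forces key = True.
All clauses satisfied.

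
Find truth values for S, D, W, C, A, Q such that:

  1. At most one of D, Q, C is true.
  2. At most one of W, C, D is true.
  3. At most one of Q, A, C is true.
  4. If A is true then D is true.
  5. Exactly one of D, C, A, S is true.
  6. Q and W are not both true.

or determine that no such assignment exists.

S=T, D=F, W=F, C=F, A=F, Q=F

  (1) {D, Q, C}: 0 true — at most one ✓
  (2) {W, C, D}: 0 true — at most one ✓
  (3) {Q, A, C}: 0 true — at most one ✓
  (4) A=F ⇒ D: vacuous ✓
  (5) {D, C, A, S}: 1 true — exactly one ✓
  (6) Q=F, W=F — not both ✓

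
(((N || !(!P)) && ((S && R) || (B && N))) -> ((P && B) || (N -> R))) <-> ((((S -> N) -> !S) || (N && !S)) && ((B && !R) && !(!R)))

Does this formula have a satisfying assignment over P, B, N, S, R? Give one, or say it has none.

P = False, B = True, N = True, S = False, R = False

  (((N || !(!P)) && ((S && R) || (B && N))) -> ((P && B) || (N -> R))) <-> ((((S -> N) -> !S) || (N && !S)) && ((B && !R) && !(!R))) = True
    ((N || !(!P)) && ((S && R) || (B && N))) -> ((P && B) || (N -> R)) = False
      (N || !(!P)) && ((S && R) || (B && N)) = True
        N || !(!P) = True
          !(!P) = False
            !P = True
        (S && R) || (B && N) = True
          S && R = False
          B && N = True
      (P && B) || (N -> R) = False
        P && B = False
        N -> R = False
    (((S -> N) -> !S) || (N && !S)) && ((B && !R) && !(!R)) = False
      ((S -> N) -> !S) || (N && !S) = True
        (S -> N) -> !S = True
          S -> N = True
          !S = True
        N && !S = True
          !S = True
      (B && !R) && !(!R) = False
        B && !R = True
          !R = True
        !(!R) = False
          !R = True
The formula evaluates to True.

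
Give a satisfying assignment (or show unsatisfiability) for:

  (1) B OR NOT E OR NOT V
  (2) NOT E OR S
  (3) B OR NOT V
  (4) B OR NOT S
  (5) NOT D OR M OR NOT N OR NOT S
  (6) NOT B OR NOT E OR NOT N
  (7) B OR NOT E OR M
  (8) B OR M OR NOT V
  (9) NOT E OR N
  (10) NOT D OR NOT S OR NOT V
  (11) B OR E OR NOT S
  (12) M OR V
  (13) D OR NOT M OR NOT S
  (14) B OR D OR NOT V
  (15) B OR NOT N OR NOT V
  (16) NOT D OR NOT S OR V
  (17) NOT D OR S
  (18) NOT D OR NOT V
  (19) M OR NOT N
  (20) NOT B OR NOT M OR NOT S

Set M = True.
Try S = True:
  (B OR NOT S) forces B = True.
  clause (NOT B OR NOT M OR NOT S) is falsified — backtrack.
So S = False.
  then (NOT E OR S) forces E = False.
  then (NOT D OR S) forces D = False.
Set N = True.
Set V = True.
  then (B OR NOT V) forces B = True.
All clauses satisfied.

M = True, S = False, N = True, V = True, D = False, E = False, B = True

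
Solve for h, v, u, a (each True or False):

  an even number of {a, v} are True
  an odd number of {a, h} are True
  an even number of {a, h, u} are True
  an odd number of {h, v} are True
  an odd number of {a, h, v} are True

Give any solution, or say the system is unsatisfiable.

h = True; v = False; u = True; a = False

{a, v}: 0 true → even ✓
{a, h}: 1 true → odd ✓
{a, h, u}: 2 true → even ✓
{h, v}: 1 true → odd ✓
{a, h, v}: 1 true → odd ✓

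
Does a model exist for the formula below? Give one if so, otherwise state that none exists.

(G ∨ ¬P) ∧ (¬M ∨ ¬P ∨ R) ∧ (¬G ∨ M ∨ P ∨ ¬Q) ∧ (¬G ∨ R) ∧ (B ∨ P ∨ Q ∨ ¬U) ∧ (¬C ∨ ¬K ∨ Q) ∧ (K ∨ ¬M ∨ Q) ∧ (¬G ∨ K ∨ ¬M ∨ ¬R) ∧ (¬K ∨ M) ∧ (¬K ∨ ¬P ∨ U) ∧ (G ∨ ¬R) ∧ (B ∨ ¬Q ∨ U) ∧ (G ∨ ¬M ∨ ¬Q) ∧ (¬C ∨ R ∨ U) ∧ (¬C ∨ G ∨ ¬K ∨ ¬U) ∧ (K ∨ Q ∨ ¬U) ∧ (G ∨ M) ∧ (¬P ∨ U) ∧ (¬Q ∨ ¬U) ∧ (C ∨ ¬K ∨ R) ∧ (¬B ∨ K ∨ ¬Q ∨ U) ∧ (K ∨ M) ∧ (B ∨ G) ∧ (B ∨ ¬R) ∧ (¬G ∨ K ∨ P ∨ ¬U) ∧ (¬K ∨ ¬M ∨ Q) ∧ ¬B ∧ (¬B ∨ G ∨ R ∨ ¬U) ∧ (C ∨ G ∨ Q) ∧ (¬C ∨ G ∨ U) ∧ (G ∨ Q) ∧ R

The formula is unsatisfiable.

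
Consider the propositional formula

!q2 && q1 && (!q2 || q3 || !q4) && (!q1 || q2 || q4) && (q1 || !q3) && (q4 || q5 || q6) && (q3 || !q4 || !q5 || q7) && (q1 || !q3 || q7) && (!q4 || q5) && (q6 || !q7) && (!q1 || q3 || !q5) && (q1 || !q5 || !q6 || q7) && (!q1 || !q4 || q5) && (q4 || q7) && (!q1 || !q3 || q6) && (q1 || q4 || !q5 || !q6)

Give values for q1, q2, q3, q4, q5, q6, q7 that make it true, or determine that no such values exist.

Unit clause (!q2) forces q2 = False.
Unit clause (q1) forces q1 = True.
In (!q1 || q2 || q4) only q4 is left, so q4 = True.
In (!q4 || q5) only q5 is left, so q5 = True.
In (!q1 || q3 || !q5) only q3 is left, so q3 = True.
In (!q1 || !q3 || q6) only q6 is left, so q6 = True.
Set q7 = True.
All clauses satisfied.

q1 = True; q2 = False; q3 = True; q4 = True; q5 = True; q6 = True; q7 = True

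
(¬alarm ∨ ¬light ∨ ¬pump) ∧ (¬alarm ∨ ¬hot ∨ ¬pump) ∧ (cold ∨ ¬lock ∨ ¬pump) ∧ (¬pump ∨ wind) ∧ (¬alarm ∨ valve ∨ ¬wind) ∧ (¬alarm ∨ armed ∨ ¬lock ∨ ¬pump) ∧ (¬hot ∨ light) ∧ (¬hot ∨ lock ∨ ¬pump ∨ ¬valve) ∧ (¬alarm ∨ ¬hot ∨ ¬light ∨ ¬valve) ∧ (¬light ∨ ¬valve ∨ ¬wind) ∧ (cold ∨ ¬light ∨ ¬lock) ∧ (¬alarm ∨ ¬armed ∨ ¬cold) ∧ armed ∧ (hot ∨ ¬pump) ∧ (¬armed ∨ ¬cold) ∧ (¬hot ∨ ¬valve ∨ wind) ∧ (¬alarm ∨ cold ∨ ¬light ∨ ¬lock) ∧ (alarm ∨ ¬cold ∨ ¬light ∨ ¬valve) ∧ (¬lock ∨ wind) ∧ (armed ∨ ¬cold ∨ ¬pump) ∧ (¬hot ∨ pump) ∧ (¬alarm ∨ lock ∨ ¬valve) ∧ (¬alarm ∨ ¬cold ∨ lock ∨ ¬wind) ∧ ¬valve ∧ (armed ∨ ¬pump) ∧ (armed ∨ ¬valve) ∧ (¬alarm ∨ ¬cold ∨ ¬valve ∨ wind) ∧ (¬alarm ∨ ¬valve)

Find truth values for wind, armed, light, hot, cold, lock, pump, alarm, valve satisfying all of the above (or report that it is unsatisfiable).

wind = True; armed = True; light = True; hot = False; cold = False; lock = False; pump = False; alarm = False; valve = False

Unit clause (armed) forces armed = True.
In (¬armed ∨ ¬cold) only ¬cold is left, so cold = False.
Unit clause (¬valve) forces valve = False.
Set wind = True.
  then (¬alarm ∨ valve ∨ ¬wind) forces alarm = False.
Set light = True.
  then (cold ∨ ¬light ∨ ¬lock) forces lock = False.
Set hot = False.
  then (hot ∨ ¬pump) forces pump = False.
All clauses satisfied.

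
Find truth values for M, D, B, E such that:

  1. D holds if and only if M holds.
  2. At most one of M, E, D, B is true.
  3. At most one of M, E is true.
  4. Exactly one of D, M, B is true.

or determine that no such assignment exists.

M = False; D = False; B = True; E = False

  (1) D=F, M=F — same ✓
  (2) {M, E, D, B}: 1 true — at most one ✓
  (3) {M, E}: 0 true — at most one ✓
  (4) {D, M, B}: 1 true — exactly one ✓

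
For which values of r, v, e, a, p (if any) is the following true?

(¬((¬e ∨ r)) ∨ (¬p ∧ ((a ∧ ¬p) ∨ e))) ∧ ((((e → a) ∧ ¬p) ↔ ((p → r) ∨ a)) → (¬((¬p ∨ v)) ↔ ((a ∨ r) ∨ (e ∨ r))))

r = False; v = False; e = True; a = False; p = False

  ¬((¬e ∨ r)) ∨ (¬p ∧ ((a ∧ ¬p) ∨ e)) = True
    ¬((¬e ∨ r)) = True
      ¬e ∨ r = False
        ¬e = False
    ¬p ∧ ((a ∧ ¬p) ∨ e) = True
      ¬p = True
      (a ∧ ¬p) ∨ e = True
        a ∧ ¬p = False
          ¬p = True
  (((e → a) ∧ ¬p) ↔ ((p → r) ∨ a)) → (¬((¬p ∨ v)) ↔ ((a ∨ r) ∨ (e ∨ r))) = True
    ((e → a) ∧ ¬p) ↔ ((p → r) ∨ a) = False
      (e → a) ∧ ¬p = False
        e → a = False
        ¬p = True
      (p → r) ∨ a = True
        p → r = True
    ¬((¬p ∨ v)) ↔ ((a ∨ r) ∨ (e ∨ r)) = False
      ¬((¬p ∨ v)) = False
        ¬p ∨ v = True
          ¬p = True
      (a ∨ r) ∨ (e ∨ r) = True
        a ∨ r = False
        e ∨ r = True
Both conjuncts True, so the formula holds.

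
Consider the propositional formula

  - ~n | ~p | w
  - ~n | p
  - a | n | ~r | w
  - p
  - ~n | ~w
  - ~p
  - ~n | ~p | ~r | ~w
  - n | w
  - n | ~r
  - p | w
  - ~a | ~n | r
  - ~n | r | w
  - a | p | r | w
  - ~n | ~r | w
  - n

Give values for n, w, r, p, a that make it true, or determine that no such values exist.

Unsatisfiable — no assignment works.

Case p = True:
  Clause (~p) is falsified — contradiction.
Case p = False:
  Clause (p) is falsified — contradiction.
Both cases fail, so the formula is unsatisfiable.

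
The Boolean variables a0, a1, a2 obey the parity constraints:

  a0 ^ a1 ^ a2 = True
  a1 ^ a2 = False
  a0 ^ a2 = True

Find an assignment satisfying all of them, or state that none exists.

a0: True, a1: False, a2: False

a0 ^ a1 ^ a2 = T ^ F ^ F = True ✓
a1 ^ a2 = F ^ F = False ✓
a0 ^ a2 = T ^ F = True ✓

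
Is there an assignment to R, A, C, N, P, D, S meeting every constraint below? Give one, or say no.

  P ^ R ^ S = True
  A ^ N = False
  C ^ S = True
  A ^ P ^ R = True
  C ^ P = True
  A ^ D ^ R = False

R = True, A = False, C = True, N = False, P = False, D = True, S = False

P ^ R ^ S = F ^ T ^ F = True ✓
A ^ N = F ^ F = False ✓
C ^ S = T ^ F = True ✓
A ^ P ^ R = F ^ F ^ T = True ✓
C ^ P = T ^ F = True ✓
A ^ D ^ R = F ^ T ^ T = False ✓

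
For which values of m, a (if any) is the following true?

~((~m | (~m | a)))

m=T; a=F

  ~((~m | (~m | a))) = True
    ~m | (~m | a) = False
      ~m = False
      ~m | a = False
        ~m = False
The formula evaluates to True.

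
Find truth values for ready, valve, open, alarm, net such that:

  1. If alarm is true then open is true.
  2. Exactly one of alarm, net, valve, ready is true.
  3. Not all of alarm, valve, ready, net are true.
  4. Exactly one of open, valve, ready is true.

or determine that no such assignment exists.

ready=F; valve=F; open=T; alarm=F; net=T

  (1) alarm=F ⇒ open: vacuous ✓
  (2) {alarm, net, valve, ready}: 1 true — exactly one ✓
  (3) {alarm, valve, ready, net}: 1/4 true — not all ✓
  (4) {open, valve, ready}: 1 true — exactly one ✓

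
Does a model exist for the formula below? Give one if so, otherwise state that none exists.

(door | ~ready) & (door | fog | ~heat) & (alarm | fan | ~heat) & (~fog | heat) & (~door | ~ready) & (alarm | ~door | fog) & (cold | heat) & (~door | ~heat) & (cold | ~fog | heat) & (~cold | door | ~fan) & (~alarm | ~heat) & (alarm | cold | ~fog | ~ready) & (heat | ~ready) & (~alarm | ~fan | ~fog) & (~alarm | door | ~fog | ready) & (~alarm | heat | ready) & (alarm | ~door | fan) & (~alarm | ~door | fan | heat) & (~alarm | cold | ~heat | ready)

Set heat = True.
  then (~door | ~heat) forces door = False.
  then (~alarm | ~heat) forces alarm = False.
  then (door | ~ready) forces ready = False.
  then (door | fog | ~heat) forces fog = True.
  then (alarm | fan | ~heat) forces fan = True.
  then (~cold | door | ~fan) forces cold = False.
All clauses satisfied.

heat = True, cold = False, fog = True, alarm = False, ready = False, door = False, fan = True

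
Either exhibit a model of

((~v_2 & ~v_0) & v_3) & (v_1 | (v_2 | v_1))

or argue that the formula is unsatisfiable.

v_0: False; v_1: True; v_2: False; v_3: True

  (~v_2 & ~v_0) & v_3 = True
    ~v_2 & ~v_0 = True
      ~v_2 = True
      ~v_0 = True
  v_1 | (v_2 | v_1) = True
    v_2 | v_1 = True
Both conjuncts True, so the formula holds.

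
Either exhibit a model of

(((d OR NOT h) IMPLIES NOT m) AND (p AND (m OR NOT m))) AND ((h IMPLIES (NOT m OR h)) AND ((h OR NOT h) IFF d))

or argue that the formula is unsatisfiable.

d = True, p = True, m = False, h = False

  ((d OR NOT h) IMPLIES NOT m) AND (p AND (m OR NOT m)) = True
    (d OR NOT h) IMPLIES NOT m = True
      d OR NOT h = True
        NOT h = True
      NOT m = True
    p AND (m OR NOT m) = True
      m OR NOT m = True
        NOT m = True
  (h IMPLIES (NOT m OR h)) AND ((h OR NOT h) IFF d) = True
    h IMPLIES (NOT m OR h) = True
      NOT m OR h = True
        NOT m = True
    (h OR NOT h) IFF d = True
      h OR NOT h = True
        NOT h = True
Both conjuncts True, so the formula holds.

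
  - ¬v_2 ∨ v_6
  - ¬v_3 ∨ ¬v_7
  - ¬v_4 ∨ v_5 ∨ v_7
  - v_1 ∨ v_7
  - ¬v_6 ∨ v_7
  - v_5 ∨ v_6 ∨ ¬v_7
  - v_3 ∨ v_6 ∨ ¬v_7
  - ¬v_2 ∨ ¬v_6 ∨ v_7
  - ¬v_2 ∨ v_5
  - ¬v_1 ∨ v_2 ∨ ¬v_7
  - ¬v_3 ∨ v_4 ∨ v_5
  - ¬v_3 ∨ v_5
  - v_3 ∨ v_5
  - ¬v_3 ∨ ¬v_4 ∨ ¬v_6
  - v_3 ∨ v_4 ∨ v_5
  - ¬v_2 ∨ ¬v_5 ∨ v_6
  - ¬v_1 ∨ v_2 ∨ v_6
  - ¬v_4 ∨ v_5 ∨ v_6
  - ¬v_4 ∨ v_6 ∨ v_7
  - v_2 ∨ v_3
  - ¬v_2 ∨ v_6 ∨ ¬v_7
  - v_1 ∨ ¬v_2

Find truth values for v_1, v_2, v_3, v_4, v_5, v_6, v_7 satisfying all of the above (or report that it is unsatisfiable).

v_1 = True; v_2 = True; v_3 = False; v_4 = True; v_5 = True; v_6 = True; v_7 = True

Set v_1 = True.
Try v_2 = False:
  (¬v_1 ∨ v_2 ∨ ¬v_7) forces v_7 = False.
  (¬v_6 ∨ v_7) forces v_6 = False.
  clause (¬v_1 ∨ v_2 ∨ v_6) is falsified — backtrack.
So v_2 = True.
  then (¬v_2 ∨ v_6) forces v_6 = True.
  then (¬v_6 ∨ v_7) forces v_7 = True.
  then (¬v_2 ∨ v_5) forces v_5 = True.
  then (¬v_3 ∨ ¬v_7) forces v_3 = False.
Set v_4 = True.
All clauses satisfied.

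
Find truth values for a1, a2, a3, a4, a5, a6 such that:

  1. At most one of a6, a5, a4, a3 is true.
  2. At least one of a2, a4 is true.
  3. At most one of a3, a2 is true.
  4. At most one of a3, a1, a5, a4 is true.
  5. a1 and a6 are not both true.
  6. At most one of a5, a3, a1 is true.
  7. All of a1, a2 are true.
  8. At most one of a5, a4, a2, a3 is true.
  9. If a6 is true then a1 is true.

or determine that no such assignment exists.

a1: True, a2: True, a3: False, a4: False, a5: False, a6: False

  (1) {a6, a5, a4, a3}: 0 true — at most one ✓
  (2) {a2, a4}: 1 true — at least one ✓
  (3) {a3, a2}: 1 true — at most one ✓
  (4) {a3, a1, a5, a4}: 1 true — at most one ✓
  (5) a1=T, a6=F — not both ✓
  (6) {a5, a3, a1}: 1 true — at most one ✓
  (7) {a1, a2}: all 2 true ✓
  (8) {a5, a4, a2, a3}: 1 true — at most one ✓
  (9) a6=F ⇒ a1: vacuous ✓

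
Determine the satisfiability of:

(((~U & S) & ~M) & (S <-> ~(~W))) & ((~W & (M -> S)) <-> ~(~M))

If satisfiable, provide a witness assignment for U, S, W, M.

U = False, S = True, W = True, M = False

  ((~U & S) & ~M) & (S <-> ~(~W)) = True
    (~U & S) & ~M = True
      ~U & S = True
        ~U = True
      ~M = True
    S <-> ~(~W) = True
      ~(~W) = True
        ~W = False
  (~W & (M -> S)) <-> ~(~M) = True
    ~W & (M -> S) = False
      ~W = False
      M -> S = True
    ~(~M) = False
      ~M = True
Both conjuncts True, so the formula holds.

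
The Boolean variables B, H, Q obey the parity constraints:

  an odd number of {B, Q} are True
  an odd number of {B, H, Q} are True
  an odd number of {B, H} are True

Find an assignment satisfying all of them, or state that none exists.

B=T, H=F, Q=F

{B, Q}: 1 true → odd ✓
{B, H, Q}: 1 true → odd ✓
{B, H}: 1 true → odd ✓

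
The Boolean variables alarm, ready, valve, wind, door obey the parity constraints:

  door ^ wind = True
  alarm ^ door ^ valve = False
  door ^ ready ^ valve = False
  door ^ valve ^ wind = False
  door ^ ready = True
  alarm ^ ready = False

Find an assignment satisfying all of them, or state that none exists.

alarm = False, ready = False, valve = True, wind = False, door = True

door ^ wind = T ^ F = True ✓
alarm ^ door ^ valve = F ^ T ^ T = False ✓
door ^ ready ^ valve = T ^ F ^ T = False ✓
door ^ valve ^ wind = T ^ T ^ F = False ✓
door ^ ready = T ^ F = True ✓
alarm ^ ready = F ^ F = False ✓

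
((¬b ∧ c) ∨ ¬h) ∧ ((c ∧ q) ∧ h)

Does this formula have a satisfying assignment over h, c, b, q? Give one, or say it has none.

h = True; c = True; b = False; q = True

  (¬b ∧ c) ∨ ¬h = True
    ¬b ∧ c = True
      ¬b = True
    ¬h = False
  (c ∧ q) ∧ h = True
    c ∧ q = True
Both conjuncts True, so the formula holds.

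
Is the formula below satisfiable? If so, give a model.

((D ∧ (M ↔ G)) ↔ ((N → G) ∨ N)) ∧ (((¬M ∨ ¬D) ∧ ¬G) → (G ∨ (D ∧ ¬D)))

D: True, G: True, M: True, N: True

  (D ∧ (M ↔ G)) ↔ ((N → G) ∨ N) = True
    D ∧ (M ↔ G) = True
      M ↔ G = True
    (N → G) ∨ N = True
      N → G = True
  ((¬M ∨ ¬D) ∧ ¬G) → (G ∨ (D ∧ ¬D)) = True
    (¬M ∨ ¬D) ∧ ¬G = False
      ¬M ∨ ¬D = False
        ¬M = False
        ¬D = False
      ¬G = False
    G ∨ (D ∧ ¬D) = True
      D ∧ ¬D = False
        ¬D = False
Both conjuncts True, so the formula holds.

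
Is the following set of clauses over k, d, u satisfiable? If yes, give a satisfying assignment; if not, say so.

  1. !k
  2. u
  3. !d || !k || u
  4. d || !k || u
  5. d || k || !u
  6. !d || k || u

k = False, d = True, u = True

Unit clause (!k) forces k = False.
Unit clause (u) forces u = True.
In (d || k || !u) only d is left, so d = True.
All clauses satisfied.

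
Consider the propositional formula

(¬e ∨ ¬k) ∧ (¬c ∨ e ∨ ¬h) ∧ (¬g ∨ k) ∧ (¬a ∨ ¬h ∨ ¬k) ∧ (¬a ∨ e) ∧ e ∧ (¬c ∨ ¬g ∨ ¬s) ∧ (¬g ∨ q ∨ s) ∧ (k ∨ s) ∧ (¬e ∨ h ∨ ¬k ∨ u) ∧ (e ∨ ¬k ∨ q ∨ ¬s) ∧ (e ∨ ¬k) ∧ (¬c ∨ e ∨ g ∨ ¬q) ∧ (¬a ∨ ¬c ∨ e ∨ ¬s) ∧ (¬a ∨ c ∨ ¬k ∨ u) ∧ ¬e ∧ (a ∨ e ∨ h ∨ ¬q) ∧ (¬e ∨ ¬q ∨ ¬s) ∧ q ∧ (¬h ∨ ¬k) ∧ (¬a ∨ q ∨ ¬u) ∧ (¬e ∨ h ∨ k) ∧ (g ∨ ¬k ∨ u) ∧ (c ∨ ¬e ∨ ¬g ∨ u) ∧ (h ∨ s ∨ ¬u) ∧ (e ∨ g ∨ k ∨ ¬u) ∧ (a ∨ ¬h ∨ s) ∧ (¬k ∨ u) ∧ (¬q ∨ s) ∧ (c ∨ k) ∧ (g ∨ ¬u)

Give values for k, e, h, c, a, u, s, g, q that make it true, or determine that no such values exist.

UNSATISFIABLE

Case e = True:
  Clause (¬e) is falsified — contradiction.
Case e = False:
  Clause (e) is falsified — contradiction.
Both cases fail, so the formula is unsatisfiable.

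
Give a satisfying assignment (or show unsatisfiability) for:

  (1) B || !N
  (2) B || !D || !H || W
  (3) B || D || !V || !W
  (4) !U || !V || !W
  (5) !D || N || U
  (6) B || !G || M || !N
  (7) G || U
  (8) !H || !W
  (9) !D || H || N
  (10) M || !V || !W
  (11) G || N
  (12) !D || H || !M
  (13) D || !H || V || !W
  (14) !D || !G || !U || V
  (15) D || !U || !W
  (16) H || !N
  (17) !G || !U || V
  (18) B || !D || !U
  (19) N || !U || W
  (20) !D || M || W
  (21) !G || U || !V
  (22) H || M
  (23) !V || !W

M = True; D = True; V = True; H = True; U = True; G = False; N = True; B = True; W = False

Set M = True.
Set D = True.
  then (!D || H || !M) forces H = True.
  then (!H || !W) forces W = False.
  then (B || !D || !H || W) forces B = True.
Set V = True.
Set U = True.
  then (N || !U || W) forces N = True.
Set G = False.
All clauses satisfied.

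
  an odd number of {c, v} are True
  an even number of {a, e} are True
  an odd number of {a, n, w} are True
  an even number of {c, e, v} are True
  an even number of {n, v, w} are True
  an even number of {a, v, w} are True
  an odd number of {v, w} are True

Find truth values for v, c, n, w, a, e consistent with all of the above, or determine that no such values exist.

v: False; c: True; n: True; w: True; a: True; e: True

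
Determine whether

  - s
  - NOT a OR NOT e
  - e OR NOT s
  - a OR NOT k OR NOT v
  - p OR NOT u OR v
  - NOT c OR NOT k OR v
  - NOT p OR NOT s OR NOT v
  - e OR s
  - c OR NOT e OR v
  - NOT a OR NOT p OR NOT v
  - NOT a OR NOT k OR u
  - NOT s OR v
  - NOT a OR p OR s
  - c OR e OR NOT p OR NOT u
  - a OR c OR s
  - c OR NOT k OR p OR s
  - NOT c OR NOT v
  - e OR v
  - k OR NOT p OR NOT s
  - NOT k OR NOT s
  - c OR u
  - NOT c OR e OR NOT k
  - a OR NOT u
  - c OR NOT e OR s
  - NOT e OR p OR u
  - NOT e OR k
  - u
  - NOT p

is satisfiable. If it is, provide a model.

Case u = True:
  (s) forces s = True.
  (e OR NOT s) forces e = True.
  (NOT a OR NOT e) forces a = False.
  Clause (a OR NOT u) is falsified — contradiction.
Case u = False:
  Clause (u) is falsified — contradiction.
Both cases fail, so the formula is unsatisfiable.

UNSATISFIABLE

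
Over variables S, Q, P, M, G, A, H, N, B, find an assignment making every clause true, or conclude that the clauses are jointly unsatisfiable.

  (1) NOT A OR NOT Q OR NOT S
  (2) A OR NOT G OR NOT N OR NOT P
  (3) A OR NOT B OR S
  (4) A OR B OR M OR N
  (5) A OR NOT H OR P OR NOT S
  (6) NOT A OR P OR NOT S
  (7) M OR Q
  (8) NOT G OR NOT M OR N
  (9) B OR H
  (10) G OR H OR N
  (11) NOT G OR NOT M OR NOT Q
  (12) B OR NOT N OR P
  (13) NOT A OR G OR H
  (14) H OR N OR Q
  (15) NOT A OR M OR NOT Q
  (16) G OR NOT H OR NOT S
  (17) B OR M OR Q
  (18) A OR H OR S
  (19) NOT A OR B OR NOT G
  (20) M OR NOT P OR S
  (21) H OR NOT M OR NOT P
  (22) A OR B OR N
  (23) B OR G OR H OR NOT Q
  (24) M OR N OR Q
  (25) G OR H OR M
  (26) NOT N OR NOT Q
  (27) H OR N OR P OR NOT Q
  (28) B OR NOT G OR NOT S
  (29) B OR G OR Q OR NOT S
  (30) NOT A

S: True, Q: False, P: False, M: True, G: True, A: False, H: False, N: True, B: True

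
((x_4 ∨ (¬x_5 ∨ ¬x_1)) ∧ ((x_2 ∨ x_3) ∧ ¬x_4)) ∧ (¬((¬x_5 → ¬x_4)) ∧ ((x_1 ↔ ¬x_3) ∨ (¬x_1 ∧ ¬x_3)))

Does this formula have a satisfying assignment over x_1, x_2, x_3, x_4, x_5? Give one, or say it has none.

Case x_4 = True: the conjunct ¬x_4 is False.
Case x_4 = False: the conjunct ¬((¬x_5 → ¬x_4)) becomes ¬((¬x_5 → True)) = False.
Both cases fail — unsatisfiable.

No satisfying assignment exists.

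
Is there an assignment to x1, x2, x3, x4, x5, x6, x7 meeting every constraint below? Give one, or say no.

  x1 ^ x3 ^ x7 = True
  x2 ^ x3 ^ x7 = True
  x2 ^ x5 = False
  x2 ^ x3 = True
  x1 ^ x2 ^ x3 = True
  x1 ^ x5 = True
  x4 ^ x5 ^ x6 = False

Unsatisfiable — no assignment works.

Adding constraints 1, 2, 3, 6 mod 2: every variable appears an even number of times on the left, so the left side is 0.
But the right sides sum to 1 (mod 2). 0 ≠ 1 — the system is inconsistent.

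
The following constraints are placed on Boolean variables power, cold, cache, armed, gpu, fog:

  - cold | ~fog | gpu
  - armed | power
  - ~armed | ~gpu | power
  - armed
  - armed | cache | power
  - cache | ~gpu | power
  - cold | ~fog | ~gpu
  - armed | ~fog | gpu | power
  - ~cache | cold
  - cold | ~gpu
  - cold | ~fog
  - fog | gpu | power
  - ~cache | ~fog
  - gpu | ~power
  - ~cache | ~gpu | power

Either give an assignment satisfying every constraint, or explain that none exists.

Unit clause (armed) forces armed = True.
Set power = True.
  then (gpu | ~power) forces gpu = True.
  then (cold | ~gpu) forces cold = True.
Set cache = False.
Set fog = False.
All clauses satisfied.

power=T; cold=T; cache=F; armed=T; gpu=T; fog=F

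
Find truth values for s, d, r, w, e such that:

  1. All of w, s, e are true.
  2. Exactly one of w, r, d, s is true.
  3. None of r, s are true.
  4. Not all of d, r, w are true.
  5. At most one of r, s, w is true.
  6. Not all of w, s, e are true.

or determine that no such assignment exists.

No satisfying assignment exists.

Case s = True:
  Constraint (3) is violated (s=T) — contradiction.
Case s = False:
  Constraint (1) is violated (s=F) — contradiction.
Both cases fail — unsatisfiable.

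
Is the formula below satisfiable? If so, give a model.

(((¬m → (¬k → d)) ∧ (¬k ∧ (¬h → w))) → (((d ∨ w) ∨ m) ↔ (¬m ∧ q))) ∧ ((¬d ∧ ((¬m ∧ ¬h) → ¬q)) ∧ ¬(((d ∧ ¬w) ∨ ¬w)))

m = False; d = False; k = False; q = False; h = False; w = True

  ((¬m → (¬k → d)) ∧ (¬k ∧ (¬h → w))) → (((d ∨ w) ∨ m) ↔ (¬m ∧ q)) = True
    (¬m → (¬k → d)) ∧ (¬k ∧ (¬h → w)) = False
      ¬m → (¬k → d) = False
        ¬m = True
        ¬k → d = False
          ¬k = True
      ¬k ∧ (¬h → w) = True
        ¬k = True
        ¬h → w = True
          ¬h = True
    ((d ∨ w) ∨ m) ↔ (¬m ∧ q) = False
      (d ∨ w) ∨ m = True
        d ∨ w = True
      ¬m ∧ q = False
        ¬m = True
  (¬d ∧ ((¬m ∧ ¬h) → ¬q)) ∧ ¬(((d ∧ ¬w) ∨ ¬w)) = True
    ¬d ∧ ((¬m ∧ ¬h) → ¬q) = True
      ¬d = True
      (¬m ∧ ¬h) → ¬q = True
        ¬m ∧ ¬h = True
          ¬m = True
          ¬h = True
        ¬q = True
    ¬(((d ∧ ¬w) ∨ ¬w)) = True
      (d ∧ ¬w) ∨ ¬w = False
        d ∧ ¬w = False
          ¬w = False
        ¬w = False
Both conjuncts True, so the formula holds.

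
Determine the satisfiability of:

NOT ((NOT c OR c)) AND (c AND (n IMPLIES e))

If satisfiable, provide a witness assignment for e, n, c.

The conjunct NOT ((NOT c OR c)) is unsatisfiable on its own:
  c=F: evaluates to False.
  c=T: evaluates to False.
So the whole conjunction is unsatisfiable.

The formula is unsatisfiable.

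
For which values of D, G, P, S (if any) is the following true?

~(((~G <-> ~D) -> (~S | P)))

D = False, G = False, P = False, S = True

  ~(((~G <-> ~D) -> (~S | P))) = True
    (~G <-> ~D) -> (~S | P) = False
      ~G <-> ~D = True
        ~G = True
        ~D = True
      ~S | P = False
        ~S = False
The formula evaluates to True.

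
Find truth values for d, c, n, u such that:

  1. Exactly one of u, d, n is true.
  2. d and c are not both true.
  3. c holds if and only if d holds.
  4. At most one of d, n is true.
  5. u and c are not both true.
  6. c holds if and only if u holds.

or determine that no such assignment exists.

d=F, c=F, n=T, u=F

  (1) {u, d, n}: 1 true — exactly one ✓
  (2) d=F, c=F — not both ✓
  (3) c=F, d=F — same ✓
  (4) {d, n}: 1 true — at most one ✓
  (5) u=F, c=F — not both ✓
  (6) c=F, u=F — same ✓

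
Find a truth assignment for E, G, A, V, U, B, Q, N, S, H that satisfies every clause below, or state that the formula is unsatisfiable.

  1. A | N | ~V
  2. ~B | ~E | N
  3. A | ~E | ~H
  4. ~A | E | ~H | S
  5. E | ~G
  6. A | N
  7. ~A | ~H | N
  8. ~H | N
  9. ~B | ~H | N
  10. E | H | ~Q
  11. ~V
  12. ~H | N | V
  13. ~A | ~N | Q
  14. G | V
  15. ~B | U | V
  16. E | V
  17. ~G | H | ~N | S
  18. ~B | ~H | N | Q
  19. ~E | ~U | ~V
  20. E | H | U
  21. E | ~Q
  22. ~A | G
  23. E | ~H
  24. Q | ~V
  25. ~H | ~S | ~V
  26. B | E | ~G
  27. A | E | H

E: True, G: True, A: True, V: False, U: True, B: True, Q: True, N: True, S: True, H: True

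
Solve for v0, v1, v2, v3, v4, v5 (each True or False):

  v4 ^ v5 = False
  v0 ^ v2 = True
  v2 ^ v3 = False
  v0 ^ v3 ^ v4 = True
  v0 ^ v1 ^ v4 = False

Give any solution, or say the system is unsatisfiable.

v0 = False, v1 = False, v2 = True, v3 = True, v4 = False, v5 = False

v4 ^ v5 = F ^ F = False ✓
v0 ^ v2 = F ^ T = True ✓
v2 ^ v3 = T ^ T = False ✓
v0 ^ v3 ^ v4 = F ^ T ^ F = True ✓
v0 ^ v1 ^ v4 = F ^ F ^ F = False ✓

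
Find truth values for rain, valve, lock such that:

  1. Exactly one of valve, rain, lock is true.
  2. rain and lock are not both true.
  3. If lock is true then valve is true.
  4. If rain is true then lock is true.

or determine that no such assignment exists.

rain = False; valve = True; lock = False

  (1) {valve, rain, lock}: 1 true — exactly one ✓
  (2) rain=F, lock=F — not both ✓
  (3) lock=F ⇒ valve: vacuous ✓
  (4) rain=F ⇒ lock: vacuous ✓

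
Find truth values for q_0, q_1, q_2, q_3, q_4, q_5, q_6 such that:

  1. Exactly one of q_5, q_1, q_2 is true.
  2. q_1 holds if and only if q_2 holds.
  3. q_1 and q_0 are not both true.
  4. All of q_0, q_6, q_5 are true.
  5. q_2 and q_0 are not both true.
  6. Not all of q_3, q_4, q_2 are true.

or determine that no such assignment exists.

q_0 = True, q_1 = False, q_2 = False, q_3 = True, q_4 = True, q_5 = True, q_6 = True

  (1) {q_5, q_1, q_2}: 1 true — exactly one ✓
  (2) q_1=F, q_2=F — same ✓
  (3) q_1=F, q_0=T — not both ✓
  (4) {q_0, q_6, q_5}: all 3 true ✓
  (5) q_2=F, q_0=T — not both ✓
  (6) {q_3, q_4, q_2}: 2/3 true — not all ✓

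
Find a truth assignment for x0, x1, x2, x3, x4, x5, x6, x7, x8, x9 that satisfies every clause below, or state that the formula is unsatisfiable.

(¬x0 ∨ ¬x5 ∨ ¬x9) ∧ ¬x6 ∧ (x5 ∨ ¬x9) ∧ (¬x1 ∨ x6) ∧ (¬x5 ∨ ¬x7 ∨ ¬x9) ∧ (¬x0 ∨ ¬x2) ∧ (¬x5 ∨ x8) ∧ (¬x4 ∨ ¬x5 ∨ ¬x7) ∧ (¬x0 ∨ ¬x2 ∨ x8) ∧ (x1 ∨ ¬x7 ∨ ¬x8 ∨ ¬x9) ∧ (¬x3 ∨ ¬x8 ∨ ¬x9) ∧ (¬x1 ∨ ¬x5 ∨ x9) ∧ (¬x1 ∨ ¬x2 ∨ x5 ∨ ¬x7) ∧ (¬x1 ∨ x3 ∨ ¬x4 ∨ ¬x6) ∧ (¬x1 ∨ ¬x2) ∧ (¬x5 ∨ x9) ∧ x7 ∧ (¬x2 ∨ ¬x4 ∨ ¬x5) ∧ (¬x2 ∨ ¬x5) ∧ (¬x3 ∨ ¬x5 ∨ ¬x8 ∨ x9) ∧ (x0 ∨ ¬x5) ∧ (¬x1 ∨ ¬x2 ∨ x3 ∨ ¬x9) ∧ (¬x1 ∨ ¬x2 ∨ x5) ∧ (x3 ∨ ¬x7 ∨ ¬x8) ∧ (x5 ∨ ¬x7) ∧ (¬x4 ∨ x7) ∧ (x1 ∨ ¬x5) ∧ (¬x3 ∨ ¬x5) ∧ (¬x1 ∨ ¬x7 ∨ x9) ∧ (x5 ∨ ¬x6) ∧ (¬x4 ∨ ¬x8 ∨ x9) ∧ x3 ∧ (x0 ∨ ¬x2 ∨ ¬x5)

No satisfying assignment exists.

Case x6 = True:
  Clause (¬x6) is falsified — contradiction.
Case x6 = False:
  (¬x1 ∨ x6) forces x1 = False.
  (x7) forces x7 = True.
  (x5 ∨ ¬x7) forces x5 = True.
  Clause (x1 ∨ ¬x5) is falsified — contradiction.
Both cases fail, so the formula is unsatisfiable.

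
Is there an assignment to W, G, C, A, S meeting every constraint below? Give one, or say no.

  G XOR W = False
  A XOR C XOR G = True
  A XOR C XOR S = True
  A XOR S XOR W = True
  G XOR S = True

Unsatisfiable

Adding constraints 2, 3, 5 mod 2: every variable appears an even number of times on the left, so the left side is 0.
But the right sides sum to 1 (mod 2). 0 ≠ 1 — the system is inconsistent.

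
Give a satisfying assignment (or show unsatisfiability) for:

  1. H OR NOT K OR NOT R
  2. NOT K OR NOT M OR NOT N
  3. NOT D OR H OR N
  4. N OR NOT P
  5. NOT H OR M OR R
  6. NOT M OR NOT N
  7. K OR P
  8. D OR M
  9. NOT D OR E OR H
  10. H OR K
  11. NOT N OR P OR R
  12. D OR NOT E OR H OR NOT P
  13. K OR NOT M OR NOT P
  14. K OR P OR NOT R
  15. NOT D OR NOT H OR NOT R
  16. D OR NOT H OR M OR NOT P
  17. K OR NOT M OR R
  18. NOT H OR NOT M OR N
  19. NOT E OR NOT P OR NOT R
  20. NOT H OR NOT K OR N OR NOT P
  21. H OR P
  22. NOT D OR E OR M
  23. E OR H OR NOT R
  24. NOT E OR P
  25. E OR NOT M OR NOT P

E: True, M: False, R: False, H: False, D: True, P: True, K: True, N: True

Set E = True.
  then (NOT E OR P) forces P = True.
  then (N OR NOT P) forces N = True.
  then (NOT M OR NOT N) forces M = False.
  then (D OR M) forces D = True.
  then (NOT E OR NOT P OR NOT R) forces R = False.
  then (NOT H OR M OR R) forces H = False.
  then (H OR K) forces K = True.
All clauses satisfied.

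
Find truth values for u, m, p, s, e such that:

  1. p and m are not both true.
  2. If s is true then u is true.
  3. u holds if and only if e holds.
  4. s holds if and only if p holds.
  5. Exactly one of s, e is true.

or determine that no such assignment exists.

u = True; m = False; p = False; s = False; e = True

  (1) p=F, m=F — not both ✓
  (2) s=F ⇒ u: vacuous ✓
  (3) u=T, e=T — same ✓
  (4) s=F, p=F — same ✓
  (5) {s, e}: 1 true — exactly one ✓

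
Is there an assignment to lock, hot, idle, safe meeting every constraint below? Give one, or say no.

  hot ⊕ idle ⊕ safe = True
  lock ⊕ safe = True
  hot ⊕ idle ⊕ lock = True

The formula is unsatisfiable.

Adding constraints 1, 2, 3 mod 2: every variable appears an even number of times on the left, so the left side is 0.
But the right sides sum to 1 (mod 2). 0 ≠ 1 — the system is inconsistent.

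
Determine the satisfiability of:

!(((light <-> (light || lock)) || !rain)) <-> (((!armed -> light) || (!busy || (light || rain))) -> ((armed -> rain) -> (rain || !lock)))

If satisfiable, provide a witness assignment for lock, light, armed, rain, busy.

lock = True, light = False, armed = False, rain = True, busy = False

  !(((light <-> (light || lock)) || !rain)) <-> (((!armed -> light) || (!busy || (light || rain))) -> ((armed -> rain) -> (rain || !lock))) = True
    !(((light <-> (light || lock)) || !rain)) = True
      (light <-> (light || lock)) || !rain = False
        light <-> (light || lock) = False
          light || lock = True
        !rain = False
    ((!armed -> light) || (!busy || (light || rain))) -> ((armed -> rain) -> (rain || !lock)) = True
      (!armed -> light) || (!busy || (light || rain)) = True
        !armed -> light = False
          !armed = True
        !busy || (light || rain) = True
          !busy = True
          light || rain = True
      (armed -> rain) -> (rain || !lock) = True
        armed -> rain = True
        rain || !lock = True
          !lock = False
The formula evaluates to True.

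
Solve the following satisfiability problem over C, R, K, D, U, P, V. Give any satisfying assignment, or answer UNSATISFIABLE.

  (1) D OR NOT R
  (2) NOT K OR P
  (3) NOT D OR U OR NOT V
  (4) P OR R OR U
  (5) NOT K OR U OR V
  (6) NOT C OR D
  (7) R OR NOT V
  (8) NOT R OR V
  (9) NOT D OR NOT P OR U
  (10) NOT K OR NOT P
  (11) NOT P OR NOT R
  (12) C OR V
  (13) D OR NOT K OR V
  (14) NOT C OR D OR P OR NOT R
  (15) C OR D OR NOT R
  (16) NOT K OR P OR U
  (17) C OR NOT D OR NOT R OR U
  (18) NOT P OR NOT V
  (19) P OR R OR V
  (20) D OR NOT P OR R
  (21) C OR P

Set C = True.
  then (NOT C OR D) forces D = True.
Set R = False.
  then (R OR NOT V) forces V = False.
  then (P OR R OR V) forces P = True.
  then (NOT D OR NOT P OR U) forces U = True.
  then (NOT K OR NOT P) forces K = False.
All clauses satisfied.

C: True, R: False, K: False, D: True, U: True, P: True, V: False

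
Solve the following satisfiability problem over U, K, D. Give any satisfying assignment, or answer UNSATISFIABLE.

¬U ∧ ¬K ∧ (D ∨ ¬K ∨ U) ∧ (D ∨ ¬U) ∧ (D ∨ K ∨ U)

U = False; K = False; D = True

Unit clause (¬U) forces U = False.
Unit clause (¬K) forces K = False.
In (D ∨ K ∨ U) only D is left, so D = True.
All clauses satisfied.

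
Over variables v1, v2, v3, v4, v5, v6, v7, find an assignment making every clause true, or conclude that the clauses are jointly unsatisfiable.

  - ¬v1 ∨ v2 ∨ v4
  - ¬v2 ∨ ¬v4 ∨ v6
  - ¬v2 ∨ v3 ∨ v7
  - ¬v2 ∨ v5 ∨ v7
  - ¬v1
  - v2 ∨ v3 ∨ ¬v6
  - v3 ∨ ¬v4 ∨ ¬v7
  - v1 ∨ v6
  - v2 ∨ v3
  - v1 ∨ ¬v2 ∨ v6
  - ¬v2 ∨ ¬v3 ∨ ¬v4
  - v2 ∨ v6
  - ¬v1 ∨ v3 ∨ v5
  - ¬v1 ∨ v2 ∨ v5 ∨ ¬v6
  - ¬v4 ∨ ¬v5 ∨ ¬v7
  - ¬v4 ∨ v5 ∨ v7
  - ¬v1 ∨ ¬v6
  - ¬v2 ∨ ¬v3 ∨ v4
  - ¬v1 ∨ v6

Unit clause (¬v1) forces v1 = False.
In (v1 ∨ v6) only v6 is left, so v6 = True.
Set v2 = False.
  then (v2 ∨ v3 ∨ ¬v6) forces v3 = True.
Set v4 = False.
Set v5 = False.
Set v7 = True.
All clauses satisfied.

v1 = False, v2 = False, v3 = True, v4 = False, v5 = False, v6 = True, v7 = True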